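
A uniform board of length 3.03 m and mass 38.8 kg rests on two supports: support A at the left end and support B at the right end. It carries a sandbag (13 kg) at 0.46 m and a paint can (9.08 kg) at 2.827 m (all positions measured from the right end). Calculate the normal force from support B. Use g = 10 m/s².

R_B ≈ 310 N

About support A:
Beam weight: 38.8 × 10 = 388 N down at 1.515 m → arm 1.515 m, τ = 388 × 1.515 = 587.8 N·m clockwise.
Sandbag: 13 × 10 = 130 N down at 0.46 m → arm 2.57 m, τ = 130 × 2.57 = 334.1 N·m clockwise.
Paint can: 9.08 × 10 = 90.8 N down at 2.827 m → arm 0.203 m, τ = 90.8 × 0.203 = 18.43 N·m clockwise.
Net load moment about support A = 940.3 N·m clockwise.
Reaction R at support B is upward at 0 m, arm 3.03 m → moment R × 3.03 counterclockwise.
Setting net torque to zero: R × 3.03 = 940.3 → R = 310 N.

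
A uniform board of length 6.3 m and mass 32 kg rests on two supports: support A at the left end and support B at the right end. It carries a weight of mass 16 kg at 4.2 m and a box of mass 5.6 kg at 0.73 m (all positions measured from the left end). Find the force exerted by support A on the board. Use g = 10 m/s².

Choose support B as the axis so its reaction then has zero moment arm.
Beam weight: 32 × 10 = 320 N down at 3.15 m → arm 3.15 m, τ = 320 × 3.15 = 1008 N·m counterclockwise.
Weight: 16 × 10 = 160 N down at 4.2 m → arm 2.1 m, τ = 160 × 2.1 = 336 N·m counterclockwise.
Box: 5.6 × 10 = 56 N down at 0.73 m → arm 5.57 m, τ = 56 × 5.57 = 311.9 N·m counterclockwise.
Net load moment about support B = 1656 N·m counterclockwise.
Reaction R at support A is upward at 0 m, arm 6.3 m → moment R × 6.3 clockwise.
Στ = 0 ⇒ R × 6.3 = 1656 ⇒ R = 263 N.

R_A ≈ 263 N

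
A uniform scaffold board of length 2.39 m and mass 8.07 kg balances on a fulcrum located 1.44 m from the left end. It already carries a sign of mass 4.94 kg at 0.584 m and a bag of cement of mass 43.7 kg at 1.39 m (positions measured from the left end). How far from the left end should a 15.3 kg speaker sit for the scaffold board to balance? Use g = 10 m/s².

Sum moments about the fulcrum (at 1.44 m from the left end) (the support reaction has zero arm there).
Beam weight: 8.07 × 10 = 80.7 N down at 1.195 m → arm 0.245 m, τ = 80.7 × 0.245 = 19.77 N·m counterclockwise.
Sign: 4.94 × 10 = 49.4 N down at 0.584 m → arm 0.856 m, τ = 49.4 × 0.856 = 42.29 N·m counterclockwise.
Bag of cement: 43.7 × 10 = 437 N down at 1.39 m → arm 0.05 m, τ = 437 × 0.05 = 21.85 N·m counterclockwise.
Net moment of existing loads = 83.91 N·m counterclockwise.
The speaker weighs 15.3 × 10 = 153 N and must supply an equal clockwise moment, so its lever arm about the fulcrum is 83.91 / 153 = 0.548 m.
That puts it at 1.44 + 0.548 = 1.99 m from the left end.

x ≈ 1.99 m from the left end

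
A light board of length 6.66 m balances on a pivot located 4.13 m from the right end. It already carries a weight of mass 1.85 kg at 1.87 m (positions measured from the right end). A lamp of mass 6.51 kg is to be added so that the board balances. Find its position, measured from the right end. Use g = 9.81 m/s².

Take moments about the pivot (at 4.13 m from the right end).
Weight: 1.85 × 9.81 = 18.15 N down at 1.87 m → arm 2.26 m, τ = 18.15 × 2.26 = 41.02 N·m clockwise.
Net moment of existing loads = 41.02 N·m clockwise.
The lamp weighs 6.51 × 9.81 = 63.86 N and must supply an equal counterclockwise moment, so its lever arm about the pivot is 41.02 / 63.86 = 0.642 m.
That puts it at 4.13 + 0.642 = 4.77 m from the right end.

x ≈ 4.77 m from the right end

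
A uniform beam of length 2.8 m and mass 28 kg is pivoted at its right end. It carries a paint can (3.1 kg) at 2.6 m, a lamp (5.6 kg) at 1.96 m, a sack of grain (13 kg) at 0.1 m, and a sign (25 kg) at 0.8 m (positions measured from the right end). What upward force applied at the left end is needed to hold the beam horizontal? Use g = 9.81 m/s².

About the right end:
Beam weight: 28 × 9.81 = 274.7 N down at 1.4 m → arm 1.4 m, τ = 274.7 × 1.4 = 384.6 N·m counterclockwise.
Paint can: 3.1 × 9.81 = 30.41 N down at 2.6 m → arm 2.6 m, τ = 30.41 × 2.6 = 79.07 N·m counterclockwise.
Lamp: 5.6 × 9.81 = 54.94 N down at 1.96 m → arm 1.96 m, τ = 54.94 × 1.96 = 107.7 N·m counterclockwise.
Sack of grain: 13 × 9.81 = 127.5 N down at 0.1 m → arm 0.1 m, τ = 127.5 × 0.1 = 12.75 N·m counterclockwise.
Sign: 25 × 9.81 = 245.2 N down at 0.8 m → arm 0.8 m, τ = 245.2 × 0.8 = 196.2 N·m counterclockwise.
Net moment of the loads = 780.3 N·m counterclockwise.
The upward force F acts at the left end, arm 2.8 m, giving F × 2.8 clockwise.
Setting net torque to zero: F × 2.8 = 780.3 → F = 780.3 / 2.8 = 279 N.

F ≈ 279 N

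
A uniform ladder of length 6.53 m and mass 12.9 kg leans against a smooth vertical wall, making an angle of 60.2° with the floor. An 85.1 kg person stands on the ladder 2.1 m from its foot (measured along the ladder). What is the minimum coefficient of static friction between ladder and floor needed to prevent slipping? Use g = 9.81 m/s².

Choose the foot of the ladder as the axis so the floor normal and friction both act there and drop out.
Ladder weight 12.9×9.81 = 126.5 N acts at 3.265 m along the ladder; its horizontal arm is 3.265·cos60.2° = 1.623 m → τ = 205.3 N·m clockwise.
Person: 85.1×9.81 = 834.8 N at 2.1 m → arm 1.044 m → τ = 871.5 N·m clockwise.
Wall normal N acts horizontally at the top; its moment arm is the height L sinθ = 6.53·sin60.2° = 5.667 m, counterclockwise.
Setting net torque to zero: N × 5.667 = 1077 → N = 190 N.
ΣFx = 0 ⇒ f = N_wall = 190 N. ΣFy = 0 ⇒ N_floor = 961.3 N.
μ_min = f / N_floor = 190 / 961.3 = 0.198.

μ_min ≈ 0.198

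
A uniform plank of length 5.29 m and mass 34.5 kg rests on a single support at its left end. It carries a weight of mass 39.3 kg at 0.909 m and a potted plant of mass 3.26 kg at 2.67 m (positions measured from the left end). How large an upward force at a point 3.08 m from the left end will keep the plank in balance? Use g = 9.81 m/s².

About the left end:
Beam weight: 34.5 × 9.81 = 338.4 N down at 2.645 m → arm 2.645 m, τ = 338.4 × 2.645 = 895.1 N·m clockwise.
Weight: 39.3 × 9.81 = 385.5 N down at 0.909 m → arm 0.909 m, τ = 385.5 × 0.909 = 350.4 N·m clockwise.
Potted plant: 3.26 × 9.81 = 31.98 N down at 2.67 m → arm 2.67 m, τ = 31.98 × 2.67 = 85.39 N·m clockwise.
Net moment of the loads = 1331 N·m clockwise.
The upward force F acts at a point 3.08 m from the left end, arm 3.08 m, giving F × 3.08 counterclockwise.
Balancing moments: F × 3.08 = 1331, giving F = 1331 / 3.08 = 432 N.

F ≈ 432 N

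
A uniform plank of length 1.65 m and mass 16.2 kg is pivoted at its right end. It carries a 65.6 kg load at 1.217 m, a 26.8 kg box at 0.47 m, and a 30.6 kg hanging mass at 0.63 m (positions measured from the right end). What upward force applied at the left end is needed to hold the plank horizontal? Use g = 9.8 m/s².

Choose the right end as the axis so the unknown pivot reaction has zero arm there.
Beam weight: 16.2 × 9.8 = 158.8 N down at 0.825 m → arm 0.825 m, τ = 158.8 × 0.825 = 131 N·m counterclockwise.
Load: 65.6 × 9.8 = 642.9 N down at 1.217 m → arm 1.217 m, τ = 642.9 × 1.217 = 782.4 N·m counterclockwise.
Box: 26.8 × 9.8 = 262.6 N down at 0.47 m → arm 0.47 m, τ = 262.6 × 0.47 = 123.4 N·m counterclockwise.
Hanging mass: 30.6 × 9.8 = 299.9 N down at 0.63 m → arm 0.63 m, τ = 299.9 × 0.63 = 188.9 N·m counterclockwise.
Net moment of the loads = 1226 N·m counterclockwise.
The upward force F acts at the left end, arm 1.65 m, giving F × 1.65 clockwise.
Στ = 0 ⇒ F × 1.65 = 1226 ⇒ F = 1226 / 1.65 = 743 N.

F ≈ 743 N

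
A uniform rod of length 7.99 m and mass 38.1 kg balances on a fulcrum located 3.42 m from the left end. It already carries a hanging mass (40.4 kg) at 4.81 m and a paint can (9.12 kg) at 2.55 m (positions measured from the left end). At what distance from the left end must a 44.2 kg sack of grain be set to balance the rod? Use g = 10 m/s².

x ≈ 1.83 m from the left end

Sum moments about the fulcrum (at 3.42 m from the left end) (the support reaction has zero arm there).
Beam weight: 38.1 × 10 = 381 N down at 3.995 m → arm 0.575 m, τ = 381 × 0.575 = 219.1 N·m clockwise.
Hanging mass: 40.4 × 10 = 404 N down at 4.81 m → arm 1.39 m, τ = 404 × 1.39 = 561.6 N·m clockwise.
Paint can: 9.12 × 10 = 91.2 N down at 2.55 m → arm 0.87 m, τ = 91.2 × 0.87 = 79.34 N·m counterclockwise.
Net moment of existing loads = 701.4 N·m clockwise.
The sack of grain weighs 44.2 × 10 = 442 N and must supply an equal counterclockwise moment, so its lever arm about the fulcrum is 701.4 / 442 = 1.59 m.
That puts it at 3.42 − 1.59 = 1.83 m from the left end.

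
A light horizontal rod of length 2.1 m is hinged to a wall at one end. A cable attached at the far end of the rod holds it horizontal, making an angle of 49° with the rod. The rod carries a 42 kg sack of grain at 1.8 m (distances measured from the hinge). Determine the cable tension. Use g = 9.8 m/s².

Sum moments about the hinge (the unknown hinge reaction has zero arm there).
Sack of grain: 42 × 9.8 = 411.6 N down at 1.8 m → arm 1.8 m, τ = 411.6 × 1.8 = 740.9 N·m clockwise.
Total clockwise load moment = 740.9 N·m.
The cable tension T acts at 2.1 m; only its component perpendicular to the rod, T sinθ, produces torque. sin 49° = 0.7547.
Setting net torque to zero: T × 2.1 × 0.7547 = 740.9 → T = 740.9 / 1.585 = 467 N.

T ≈ 467 N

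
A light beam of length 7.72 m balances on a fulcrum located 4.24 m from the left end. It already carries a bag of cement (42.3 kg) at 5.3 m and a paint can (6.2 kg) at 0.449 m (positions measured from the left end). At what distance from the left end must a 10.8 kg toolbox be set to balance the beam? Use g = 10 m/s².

x ≈ 2.26 m from the left end

Sum moments about the fulcrum (at 4.24 m from the left end) (the support reaction has zero arm there).
Bag of cement: 42.3 × 10 = 423 N down at 5.3 m → arm 1.06 m, τ = 423 × 1.06 = 448.4 N·m clockwise.
Paint can: 6.2 × 10 = 62 N down at 0.449 m → arm 3.791 m, τ = 62 × 3.791 = 235 N·m counterclockwise.
Net moment of existing loads = 213.4 N·m clockwise.
The toolbox weighs 10.8 × 10 = 108 N and must supply an equal counterclockwise moment, so its lever arm about the fulcrum is 213.4 / 108 = 1.98 m.
That puts it at 4.24 − 1.98 = 2.26 m from the left end.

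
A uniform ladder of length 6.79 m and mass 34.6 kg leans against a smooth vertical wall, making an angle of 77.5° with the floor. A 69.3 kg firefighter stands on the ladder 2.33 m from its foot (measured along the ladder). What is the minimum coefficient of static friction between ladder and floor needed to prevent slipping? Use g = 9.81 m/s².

Take moments about the foot of the ladder.
Ladder weight 34.6×9.81 = 339.4 N acts at 3.395 m along the ladder; its horizontal arm is 3.395·cos77.5° = 0.7348 m → τ = 249.4 N·m clockwise.
Firefighter: 69.3×9.81 = 679.8 N at 2.33 m → arm 0.5043 m → τ = 342.8 N·m clockwise.
Wall normal N acts horizontally at the top; its moment arm is the height L sinθ = 6.79·sin77.5° = 6.629 m, counterclockwise.
For rotational equilibrium, N × 6.629 = 592.2, so N = 89.33 N.
ΣFx = 0 ⇒ f = N_wall = 89.33 N. ΣFy = 0 ⇒ N_floor = 1019 N.
μ_min = f / N_floor = 89.33 / 1019 = 0.0877.

μ_min ≈ 0.0877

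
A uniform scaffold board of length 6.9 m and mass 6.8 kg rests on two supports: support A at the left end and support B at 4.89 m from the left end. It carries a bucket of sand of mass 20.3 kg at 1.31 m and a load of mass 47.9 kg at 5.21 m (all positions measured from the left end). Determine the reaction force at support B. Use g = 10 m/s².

About support A:
Beam weight: 6.8 × 10 = 68 N down at 3.45 m → arm 3.45 m, τ = 68 × 3.45 = 234.6 N·m clockwise.
Bucket of sand: 20.3 × 10 = 203 N down at 1.31 m → arm 1.31 m, τ = 203 × 1.31 = 265.9 N·m clockwise.
Load: 47.9 × 10 = 479 N down at 5.21 m → arm 5.21 m, τ = 479 × 5.21 = 2496 N·m clockwise.
Net load moment about support A = 2996 N·m clockwise.
Reaction R at support B is upward at 4.89 m, arm 4.89 m → moment R × 4.89 counterclockwise.
For rotational equilibrium, R × 4.89 = 2996, so R = 613 N.

R_B ≈ 613 N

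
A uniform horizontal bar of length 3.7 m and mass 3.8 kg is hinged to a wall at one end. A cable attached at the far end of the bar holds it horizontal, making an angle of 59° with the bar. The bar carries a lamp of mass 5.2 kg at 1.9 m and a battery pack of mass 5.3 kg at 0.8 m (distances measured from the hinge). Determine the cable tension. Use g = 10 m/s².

T ≈ 66.7 N

Take moments about the hinge.
Beam weight: 3.8 × 10 = 38 N down at 1.85 m → arm 1.85 m, τ = 38 × 1.85 = 70.3 N·m clockwise.
Lamp: 5.2 × 10 = 52 N down at 1.9 m → arm 1.9 m, τ = 52 × 1.9 = 98.8 N·m clockwise.
Battery pack: 5.3 × 10 = 53 N down at 0.8 m → arm 0.8 m, τ = 53 × 0.8 = 42.4 N·m clockwise.
Total clockwise load moment = 211.5 N·m.
The cable tension T acts at 3.7 m; only its component perpendicular to the bar, T sinθ, produces torque. sin 59° = 0.8572.
Balancing moments: T × 3.7 × 0.8572 = 211.5, giving T = 211.5 / 3.172 = 66.7 N.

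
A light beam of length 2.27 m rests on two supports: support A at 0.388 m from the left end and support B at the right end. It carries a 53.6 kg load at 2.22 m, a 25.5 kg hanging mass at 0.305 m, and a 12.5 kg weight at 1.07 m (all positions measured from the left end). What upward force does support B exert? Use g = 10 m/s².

About support A:
Load: 53.6 × 10 = 536 N down at 2.22 m → arm 1.832 m, τ = 536 × 1.832 = 982 N·m clockwise.
Hanging mass: 25.5 × 10 = 255 N down at 0.305 m → arm 0.083 m, τ = 255 × 0.083 = 21.17 N·m counterclockwise.
Weight: 12.5 × 10 = 125 N down at 1.07 m → arm 0.682 m, τ = 125 × 0.682 = 85.25 N·m clockwise.
Net load moment about support A = 1046 N·m clockwise.
Reaction R at support B is upward at 2.27 m, arm 1.882 m → moment R × 1.882 counterclockwise.
Setting net torque to zero: R × 1.882 = 1046 → R = 556 N.

R_B ≈ 556 N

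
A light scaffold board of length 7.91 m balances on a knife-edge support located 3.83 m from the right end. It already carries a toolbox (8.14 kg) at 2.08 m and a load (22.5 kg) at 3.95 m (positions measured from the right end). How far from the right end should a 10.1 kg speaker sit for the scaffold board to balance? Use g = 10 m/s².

About the knife-edge support (at 3.83 m from the right end):
Toolbox: 8.14 × 10 = 81.4 N down at 2.08 m → arm 1.75 m, τ = 81.4 × 1.75 = 142.5 N·m clockwise.
Load: 22.5 × 10 = 225 N down at 3.95 m → arm 0.12 m, τ = 225 × 0.12 = 27 N·m counterclockwise.
Net moment of existing loads = 115.5 N·m clockwise.
The speaker weighs 10.1 × 10 = 101 N and must supply an equal counterclockwise moment, so its lever arm about the knife-edge support is 115.5 / 101 = 1.14 m.
That puts it at 3.83 + 1.14 = 4.97 m from the right end.

x ≈ 4.97 m from the right end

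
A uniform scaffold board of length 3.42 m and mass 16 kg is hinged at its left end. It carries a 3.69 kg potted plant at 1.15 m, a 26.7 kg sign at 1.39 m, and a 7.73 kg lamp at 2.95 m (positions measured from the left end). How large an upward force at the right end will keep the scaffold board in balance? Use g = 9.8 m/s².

About the left end:
Beam weight: 16 × 9.8 = 156.8 N down at 1.71 m → arm 1.71 m, τ = 156.8 × 1.71 = 268.1 N·m clockwise.
Potted plant: 3.69 × 9.8 = 36.16 N down at 1.15 m → arm 1.15 m, τ = 36.16 × 1.15 = 41.58 N·m clockwise.
Sign: 26.7 × 9.8 = 261.7 N down at 1.39 m → arm 1.39 m, τ = 261.7 × 1.39 = 363.8 N·m clockwise.
Lamp: 7.73 × 9.8 = 75.75 N down at 2.95 m → arm 2.95 m, τ = 75.75 × 2.95 = 223.5 N·m clockwise.
Net moment of the loads = 897 N·m clockwise.
The upward force F acts at the right end, arm 3.42 m, giving F × 3.42 counterclockwise.
Στ = 0 ⇒ F × 3.42 = 897 ⇒ F = 897 / 3.42 = 262 N.

F ≈ 262 N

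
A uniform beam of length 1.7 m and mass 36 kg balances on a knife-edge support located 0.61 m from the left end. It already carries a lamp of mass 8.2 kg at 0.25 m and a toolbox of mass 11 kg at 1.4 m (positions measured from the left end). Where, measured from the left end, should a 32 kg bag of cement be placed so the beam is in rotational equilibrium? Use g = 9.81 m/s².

About the knife-edge support (at 0.61 m from the left end):
Beam weight: 36 × 9.81 = 353.2 N down at 0.85 m → arm 0.24 m, τ = 353.2 × 0.24 = 84.77 N·m clockwise.
Lamp: 8.2 × 9.81 = 80.44 N down at 0.25 m → arm 0.36 m, τ = 80.44 × 0.36 = 28.96 N·m counterclockwise.
Toolbox: 11 × 9.81 = 107.9 N down at 1.4 m → arm 0.79 m, τ = 107.9 × 0.79 = 85.24 N·m clockwise.
Net moment of existing loads = 141 N·m clockwise.
The bag of cement weighs 32 × 9.81 = 313.9 N and must supply an equal counterclockwise moment, so its lever arm about the knife-edge support is 141 / 313.9 = 0.449 m.
That puts it at 0.61 − 0.449 = 0.161 m from the left end.

x ≈ 0.161 m from the left end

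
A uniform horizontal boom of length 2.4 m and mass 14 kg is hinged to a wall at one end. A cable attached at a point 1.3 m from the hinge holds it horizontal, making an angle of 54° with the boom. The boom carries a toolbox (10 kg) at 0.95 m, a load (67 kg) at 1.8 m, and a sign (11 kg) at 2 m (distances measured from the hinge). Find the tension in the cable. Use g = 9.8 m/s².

T ≈ 1570 N

Taking torques about the hinge:
Beam weight: 14 × 9.8 = 137.2 N down at 1.2 m → arm 1.2 m, τ = 137.2 × 1.2 = 164.6 N·m clockwise.
Toolbox: 10 × 9.8 = 98 N down at 0.95 m → arm 0.95 m, τ = 98 × 0.95 = 93.1 N·m clockwise.
Load: 67 × 9.8 = 656.6 N down at 1.8 m → arm 1.8 m, τ = 656.6 × 1.8 = 1182 N·m clockwise.
Sign: 11 × 9.8 = 107.8 N down at 2 m → arm 2 m, τ = 107.8 × 2 = 215.6 N·m clockwise.
Total clockwise load moment = 1655 N·m.
The cable tension T acts at 1.3 m; only its component perpendicular to the boom, T sinθ, produces torque. sin 54° = 0.809.
Στ = 0 ⇒ T × 1.3 × 0.809 = 1655 ⇒ T = 1655 / 1.052 = 1570 N.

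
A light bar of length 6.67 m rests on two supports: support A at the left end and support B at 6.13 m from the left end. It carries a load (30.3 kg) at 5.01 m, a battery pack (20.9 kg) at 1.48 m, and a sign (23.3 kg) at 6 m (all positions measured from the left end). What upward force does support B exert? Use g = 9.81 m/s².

R_B ≈ 516 N

About support A:
Load: 30.3 × 9.81 = 297.2 N down at 5.01 m → arm 5.01 m, τ = 297.2 × 5.01 = 1489 N·m clockwise.
Battery pack: 20.9 × 9.81 = 205 N down at 1.48 m → arm 1.48 m, τ = 205 × 1.48 = 303.4 N·m clockwise.
Sign: 23.3 × 9.81 = 228.6 N down at 6 m → arm 6 m, τ = 228.6 × 6 = 1372 N·m clockwise.
Net load moment about support A = 3164 N·m clockwise.
Reaction R at support B is upward at 6.13 m, arm 6.13 m → moment R × 6.13 counterclockwise.
Balancing moments: R × 6.13 = 3164, giving R = 516 N.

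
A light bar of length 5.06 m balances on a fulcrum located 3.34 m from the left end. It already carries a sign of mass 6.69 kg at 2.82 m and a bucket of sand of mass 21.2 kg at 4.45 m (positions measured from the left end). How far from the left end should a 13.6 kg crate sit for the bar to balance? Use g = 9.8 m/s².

Take moments about the fulcrum (at 3.34 m from the left end).
Sign: 6.69 × 9.8 = 65.56 N down at 2.82 m → arm 0.52 m, τ = 65.56 × 0.52 = 34.09 N·m counterclockwise.
Bucket of sand: 21.2 × 9.8 = 207.8 N down at 4.45 m → arm 1.11 m, τ = 207.8 × 1.11 = 230.7 N·m clockwise.
Net moment of existing loads = 196.6 N·m clockwise.
The crate weighs 13.6 × 9.8 = 133.3 N and must supply an equal counterclockwise moment, so its lever arm about the fulcrum is 196.6 / 133.3 = 1.47 m.
That puts it at 3.34 − 1.47 = 1.87 m from the left end.

x ≈ 1.87 m from the left end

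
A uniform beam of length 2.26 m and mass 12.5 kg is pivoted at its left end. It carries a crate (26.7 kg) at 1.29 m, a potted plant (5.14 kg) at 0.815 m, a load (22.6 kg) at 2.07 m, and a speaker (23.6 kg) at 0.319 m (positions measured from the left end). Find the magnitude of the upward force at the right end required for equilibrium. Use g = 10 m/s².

F ≈ 474 N

Take moments about the left end.
Beam weight: 12.5 × 10 = 125 N down at 1.13 m → arm 1.13 m, τ = 125 × 1.13 = 141.2 N·m clockwise.
Crate: 26.7 × 10 = 267 N down at 1.29 m → arm 1.29 m, τ = 267 × 1.29 = 344.4 N·m clockwise.
Potted plant: 5.14 × 10 = 51.4 N down at 0.815 m → arm 0.815 m, τ = 51.4 × 0.815 = 41.89 N·m clockwise.
Load: 22.6 × 10 = 226 N down at 2.07 m → arm 2.07 m, τ = 226 × 2.07 = 467.8 N·m clockwise.
Speaker: 23.6 × 10 = 236 N down at 0.319 m → arm 0.319 m, τ = 236 × 0.319 = 75.28 N·m clockwise.
Net moment of the loads = 1071 N·m clockwise.
The upward force F acts at the right end, arm 2.26 m, giving F × 2.26 counterclockwise.
Balancing moments: F × 2.26 = 1071, giving F = 1071 / 2.26 = 474 N.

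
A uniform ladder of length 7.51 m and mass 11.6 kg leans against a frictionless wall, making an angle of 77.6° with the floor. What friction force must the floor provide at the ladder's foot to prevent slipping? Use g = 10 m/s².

Sum moments about the foot of the ladder (the floor normal and friction both act there and drop out).
Ladder weight 11.6×10 = 116 N acts at 3.755 m along the ladder; its horizontal arm is 3.755·cos77.6° = 0.8063 m → τ = 93.53 N·m clockwise.
Wall normal N acts horizontally at the top; its moment arm is the height L sinθ = 7.51·sin77.6° = 7.335 m, counterclockwise.
Στ = 0 ⇒ N × 7.335 = 93.53 ⇒ N = 12.8 N.
ΣFx = 0: friction at the foot balances the wall's push, so f = N_wall = 12.8 N.

f ≈ 12.8 N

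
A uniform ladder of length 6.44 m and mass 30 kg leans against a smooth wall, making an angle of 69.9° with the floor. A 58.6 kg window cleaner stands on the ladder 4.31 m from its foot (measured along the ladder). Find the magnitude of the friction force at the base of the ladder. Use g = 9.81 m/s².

Take moments about the foot of the ladder.
Ladder weight 30×9.81 = 294.3 N acts at 3.22 m along the ladder; its horizontal arm is 3.22·cos69.9° = 1.107 m → τ = 325.8 N·m clockwise.
Window cleaner: 58.6×9.81 = 574.9 N at 4.31 m → arm 1.481 m → τ = 851.4 N·m clockwise.
Wall normal N acts horizontally at the top; its moment arm is the height L sinθ = 6.44·sin69.9° = 6.048 m, counterclockwise.
Balancing moments: N × 6.048 = 1177, giving N = 195 N.
ΣFx = 0: friction at the foot balances the wall's push, so f = N_wall = 195 N.

f ≈ 195 N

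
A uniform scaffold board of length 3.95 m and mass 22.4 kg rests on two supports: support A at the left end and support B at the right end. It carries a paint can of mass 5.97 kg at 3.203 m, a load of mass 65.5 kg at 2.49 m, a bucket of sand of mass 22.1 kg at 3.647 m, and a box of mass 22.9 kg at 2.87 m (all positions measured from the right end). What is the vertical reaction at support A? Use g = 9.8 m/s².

R_A ≈ 925 N

Sum moments about support B (its reaction then has zero moment arm).
Beam weight: 22.4 × 9.8 = 219.5 N down at 1.975 m → arm 1.975 m, τ = 219.5 × 1.975 = 433.5 N·m counterclockwise.
Paint can: 5.97 × 9.8 = 58.51 N down at 3.203 m → arm 3.203 m, τ = 58.51 × 3.203 = 187.4 N·m counterclockwise.
Load: 65.5 × 9.8 = 641.9 N down at 2.49 m → arm 2.49 m, τ = 641.9 × 2.49 = 1598 N·m counterclockwise.
Bucket of sand: 22.1 × 9.8 = 216.6 N down at 3.647 m → arm 3.647 m, τ = 216.6 × 3.647 = 789.9 N·m counterclockwise.
Box: 22.9 × 9.8 = 224.4 N down at 2.87 m → arm 2.87 m, τ = 224.4 × 2.87 = 644 N·m counterclockwise.
Net load moment about support B = 3653 N·m counterclockwise.
Reaction R at support A is upward at 3.95 m, arm 3.95 m → moment R × 3.95 clockwise.
Balancing moments: R × 3.95 = 3653, giving R = 925 N.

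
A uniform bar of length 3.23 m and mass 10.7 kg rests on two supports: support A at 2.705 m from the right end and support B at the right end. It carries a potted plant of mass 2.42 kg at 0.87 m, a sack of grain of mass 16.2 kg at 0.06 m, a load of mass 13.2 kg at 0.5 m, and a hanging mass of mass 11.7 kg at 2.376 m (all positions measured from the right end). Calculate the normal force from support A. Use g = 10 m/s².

R_A ≈ 202 N

Take moments about support B.
Beam weight: 10.7 × 10 = 107 N down at 1.615 m → arm 1.615 m, τ = 107 × 1.615 = 172.8 N·m counterclockwise.
Potted plant: 2.42 × 10 = 24.2 N down at 0.87 m → arm 0.87 m, τ = 24.2 × 0.87 = 21.05 N·m counterclockwise.
Sack of grain: 16.2 × 10 = 162 N down at 0.06 m → arm 0.06 m, τ = 162 × 0.06 = 9.72 N·m counterclockwise.
Load: 13.2 × 10 = 132 N down at 0.5 m → arm 0.5 m, τ = 132 × 0.5 = 66 N·m counterclockwise.
Hanging mass: 11.7 × 10 = 117 N down at 2.376 m → arm 2.376 m, τ = 117 × 2.376 = 278 N·m counterclockwise.
Net load moment about support B = 547.6 N·m counterclockwise.
Reaction R at support A is upward at 2.705 m, arm 2.705 m → moment R × 2.705 clockwise.
For rotational equilibrium, R × 2.705 = 547.6, so R = 202 N.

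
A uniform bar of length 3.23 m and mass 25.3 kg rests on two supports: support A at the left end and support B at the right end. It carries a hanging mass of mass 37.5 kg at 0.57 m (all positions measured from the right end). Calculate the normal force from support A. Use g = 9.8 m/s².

Choose support B as the axis so its reaction then has zero moment arm.
Beam weight: 25.3 × 9.8 = 247.9 N down at 1.615 m → arm 1.615 m, τ = 247.9 × 1.615 = 400.4 N·m counterclockwise.
Hanging mass: 37.5 × 9.8 = 367.5 N down at 0.57 m → arm 0.57 m, τ = 367.5 × 0.57 = 209.5 N·m counterclockwise.
Net load moment about support B = 609.9 N·m counterclockwise.
Reaction R at support A is upward at 3.23 m, arm 3.23 m → moment R × 3.23 clockwise.
Balancing moments: R × 3.23 = 609.9, giving R = 189 N.

R_A ≈ 189 N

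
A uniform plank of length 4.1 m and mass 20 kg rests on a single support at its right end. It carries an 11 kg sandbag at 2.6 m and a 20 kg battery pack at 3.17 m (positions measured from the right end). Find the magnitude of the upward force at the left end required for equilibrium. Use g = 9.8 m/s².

Choose the right end as the axis so the unknown pivot reaction has zero arm there.
Beam weight: 20 × 9.8 = 196 N down at 2.05 m → arm 2.05 m, τ = 196 × 2.05 = 401.8 N·m counterclockwise.
Sandbag: 11 × 9.8 = 107.8 N down at 2.6 m → arm 2.6 m, τ = 107.8 × 2.6 = 280.3 N·m counterclockwise.
Battery pack: 20 × 9.8 = 196 N down at 3.17 m → arm 3.17 m, τ = 196 × 3.17 = 621.3 N·m counterclockwise.
Net moment of the loads = 1303 N·m counterclockwise.
The upward force F acts at the left end, arm 4.1 m, giving F × 4.1 clockwise.
Balancing moments: F × 4.1 = 1303, giving F = 1303 / 4.1 = 318 N.

F ≈ 318 N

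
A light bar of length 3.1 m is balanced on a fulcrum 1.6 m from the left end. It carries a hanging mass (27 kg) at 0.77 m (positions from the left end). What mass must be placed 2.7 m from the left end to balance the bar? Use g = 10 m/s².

m ≈ 20.4 kg

Sum moments about the fulcrum (at 1.6 m from the left end) (the support reaction has zero arm there).
Hanging mass: 27 × 10 = 270 N down at 0.77 m → arm 0.83 m, τ = 270 × 0.83 = 224.1 N·m counterclockwise.
Net moment of known loads = 224.1 N·m counterclockwise.
An unknown mass m at 2.7 m has arm 1.1 m; its moment is m·g·1.1 clockwise.
Στ = 0 ⇒ m × 10 × 1.1 = 224.1 ⇒ m = 224.1 / (10 × 1.1) = 20.4 kg.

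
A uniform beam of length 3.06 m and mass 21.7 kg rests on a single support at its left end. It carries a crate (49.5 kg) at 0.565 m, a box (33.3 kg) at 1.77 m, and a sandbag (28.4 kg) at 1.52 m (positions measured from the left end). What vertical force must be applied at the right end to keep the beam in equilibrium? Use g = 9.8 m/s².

Taking torques about the left end:
Beam weight: 21.7 × 9.8 = 212.7 N down at 1.53 m → arm 1.53 m, τ = 212.7 × 1.53 = 325.4 N·m clockwise.
Crate: 49.5 × 9.8 = 485.1 N down at 0.565 m → arm 0.565 m, τ = 485.1 × 0.565 = 274.1 N·m clockwise.
Box: 33.3 × 9.8 = 326.3 N down at 1.77 m → arm 1.77 m, τ = 326.3 × 1.77 = 577.6 N·m clockwise.
Sandbag: 28.4 × 9.8 = 278.3 N down at 1.52 m → arm 1.52 m, τ = 278.3 × 1.52 = 423 N·m clockwise.
Net moment of the loads = 1600 N·m clockwise.
The upward force F acts at the right end, arm 3.06 m, giving F × 3.06 counterclockwise.
Balancing moments: F × 3.06 = 1600, giving F = 1600 / 3.06 = 523 N.

F ≈ 523 N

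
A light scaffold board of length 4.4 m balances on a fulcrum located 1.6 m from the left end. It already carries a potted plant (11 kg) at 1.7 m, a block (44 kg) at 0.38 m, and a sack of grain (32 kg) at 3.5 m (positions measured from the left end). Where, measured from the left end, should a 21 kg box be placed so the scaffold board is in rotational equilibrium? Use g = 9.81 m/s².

Choose the fulcrum (at 1.6 m from the left end) as the axis so the support reaction has zero arm there.
Potted plant: 11 × 9.81 = 107.9 N down at 1.7 m → arm 0.1 m, τ = 107.9 × 0.1 = 10.79 N·m clockwise.
Block: 44 × 9.81 = 431.6 N down at 0.38 m → arm 1.22 m, τ = 431.6 × 1.22 = 526.6 N·m counterclockwise.
Sack of grain: 32 × 9.81 = 313.9 N down at 3.5 m → arm 1.9 m, τ = 313.9 × 1.9 = 596.4 N·m clockwise.
Net moment of existing loads = 80.59 N·m clockwise.
The box weighs 21 × 9.81 = 206 N and must supply an equal counterclockwise moment, so its lever arm about the fulcrum is 80.59 / 206 = 0.391 m.
That puts it at 1.6 − 0.391 = 1.21 m from the left end.

x ≈ 1.21 m from the left end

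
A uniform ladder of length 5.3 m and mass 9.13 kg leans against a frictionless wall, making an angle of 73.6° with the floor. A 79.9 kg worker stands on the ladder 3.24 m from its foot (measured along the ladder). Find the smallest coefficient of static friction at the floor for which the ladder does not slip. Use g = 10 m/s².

Take moments about the foot of the ladder.
Ladder weight 9.13×10 = 91.3 N acts at 2.65 m along the ladder; its horizontal arm is 2.65·cos73.6° = 0.7482 m → τ = 68.31 N·m clockwise.
Worker: 79.9×10 = 799 N at 3.24 m → arm 0.9148 m → τ = 730.9 N·m clockwise.
Wall normal N acts horizontally at the top; its moment arm is the height L sinθ = 5.3·sin73.6° = 5.084 m, counterclockwise.
Setting net torque to zero: N × 5.084 = 799.2 → N = 157.2 N.
ΣFx = 0 ⇒ f = N_wall = 157.2 N. ΣFy = 0 ⇒ N_floor = 890.3 N.
μ_min = f / N_floor = 157.2 / 890.3 = 0.177.

μ_min ≈ 0.177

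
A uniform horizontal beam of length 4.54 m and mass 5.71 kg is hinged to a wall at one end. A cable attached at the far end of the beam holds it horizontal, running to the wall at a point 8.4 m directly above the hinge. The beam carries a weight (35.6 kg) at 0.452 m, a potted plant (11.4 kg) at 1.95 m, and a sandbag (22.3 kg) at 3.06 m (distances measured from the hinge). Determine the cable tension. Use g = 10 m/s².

T ≈ 299 N

Sum moments about the hinge (the unknown hinge reaction has zero arm there).
Beam weight: 5.71 × 10 = 57.1 N down at 2.27 m → arm 2.27 m, τ = 57.1 × 2.27 = 129.6 N·m clockwise.
Weight: 35.6 × 10 = 356 N down at 0.452 m → arm 0.452 m, τ = 356 × 0.452 = 160.9 N·m clockwise.
Potted plant: 11.4 × 10 = 114 N down at 1.95 m → arm 1.95 m, τ = 114 × 1.95 = 222.3 N·m clockwise.
Sandbag: 22.3 × 10 = 223 N down at 3.06 m → arm 3.06 m, τ = 223 × 3.06 = 682.4 N·m clockwise.
Total clockwise load moment = 1195 N·m.
The cable tension T acts at 4.54 m; only its component perpendicular to the beam, T sinθ, produces torque. sinθ = h/√(h²+d²) = 8.4/√(8.4²+4.54²) = 0.8797.
Setting net torque to zero: T × 4.54 × 0.8797 = 1195 → T = 1195 / 3.994 = 299 N.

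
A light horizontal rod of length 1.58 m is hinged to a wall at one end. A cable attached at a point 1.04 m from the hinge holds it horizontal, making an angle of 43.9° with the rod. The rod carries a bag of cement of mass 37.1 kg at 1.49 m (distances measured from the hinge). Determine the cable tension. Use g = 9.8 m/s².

T ≈ 751 N

Take moments about the hinge.
Bag of cement: 37.1 × 9.8 = 363.6 N down at 1.49 m → arm 1.49 m, τ = 363.6 × 1.49 = 541.8 N·m clockwise.
Total clockwise load moment = 541.8 N·m.
The cable tension T acts at 1.04 m; only its component perpendicular to the rod, T sinθ, produces torque. sin 43.9° = 0.6934.
For rotational equilibrium, T × 1.04 × 0.6934 = 541.8, so T = 541.8 / 0.7211 = 751 N.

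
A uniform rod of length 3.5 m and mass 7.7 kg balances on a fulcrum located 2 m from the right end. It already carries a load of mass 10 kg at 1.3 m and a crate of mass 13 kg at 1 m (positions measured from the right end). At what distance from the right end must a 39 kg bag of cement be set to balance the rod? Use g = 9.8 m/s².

About the fulcrum (at 2 m from the right end):
Beam weight: 7.7 × 9.8 = 75.46 N down at 1.75 m → arm 0.25 m, τ = 75.46 × 0.25 = 18.86 N·m clockwise.
Load: 10 × 9.8 = 98 N down at 1.3 m → arm 0.7 m, τ = 98 × 0.7 = 68.6 N·m clockwise.
Crate: 13 × 9.8 = 127.4 N down at 1 m → arm 1 m, τ = 127.4 × 1 = 127.4 N·m clockwise.
Net moment of existing loads = 214.9 N·m clockwise.
The bag of cement weighs 39 × 9.8 = 382.2 N and must supply an equal counterclockwise moment, so its lever arm about the fulcrum is 214.9 / 382.2 = 0.562 m.
That puts it at 2 + 0.562 = 2.56 m from the right end.

x ≈ 2.56 m from the right end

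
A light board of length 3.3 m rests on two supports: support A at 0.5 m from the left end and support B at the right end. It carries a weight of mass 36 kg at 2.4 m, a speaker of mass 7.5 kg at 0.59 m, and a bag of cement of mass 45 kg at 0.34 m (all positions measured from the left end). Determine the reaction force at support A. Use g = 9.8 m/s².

About support B:
Weight: 36 × 9.8 = 352.8 N down at 2.4 m → arm 0.9 m, τ = 352.8 × 0.9 = 317.5 N·m counterclockwise.
Speaker: 7.5 × 9.8 = 73.5 N down at 0.59 m → arm 2.71 m, τ = 73.5 × 2.71 = 199.2 N·m counterclockwise.
Bag of cement: 45 × 9.8 = 441 N down at 0.34 m → arm 2.96 m, τ = 441 × 2.96 = 1305 N·m counterclockwise.
Net load moment about support B = 1822 N·m counterclockwise.
Reaction R at support A is upward at 0.5 m, arm 2.8 m → moment R × 2.8 clockwise.
Balancing moments: R × 2.8 = 1822, giving R = 651 N.

R_A ≈ 651 N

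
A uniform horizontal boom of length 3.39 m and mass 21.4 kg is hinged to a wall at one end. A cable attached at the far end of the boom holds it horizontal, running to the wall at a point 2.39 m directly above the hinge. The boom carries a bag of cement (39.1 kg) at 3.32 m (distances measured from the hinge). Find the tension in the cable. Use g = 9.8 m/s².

T ≈ 833 N

Sum moments about the hinge (the unknown hinge reaction has zero arm there).
Beam weight: 21.4 × 9.8 = 209.7 N down at 1.695 m → arm 1.695 m, τ = 209.7 × 1.695 = 355.4 N·m clockwise.
Bag of cement: 39.1 × 9.8 = 383.2 N down at 3.32 m → arm 3.32 m, τ = 383.2 × 3.32 = 1272 N·m clockwise.
Total clockwise load moment = 1627 N·m.
The cable tension T acts at 3.39 m; only its component perpendicular to the boom, T sinθ, produces torque. sinθ = h/√(h²+d²) = 2.39/√(2.39²+3.39²) = 0.5762.
Setting net torque to zero: T × 3.39 × 0.5762 = 1627 → T = 1627 / 1.953 = 833 N.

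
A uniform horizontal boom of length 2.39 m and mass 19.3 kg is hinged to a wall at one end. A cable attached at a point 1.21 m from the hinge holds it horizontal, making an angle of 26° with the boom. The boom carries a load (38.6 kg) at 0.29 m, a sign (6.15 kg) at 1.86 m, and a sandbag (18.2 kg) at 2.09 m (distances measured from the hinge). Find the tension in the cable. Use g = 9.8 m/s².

Take moments about the hinge.
Beam weight: 19.3 × 9.8 = 189.1 N down at 1.195 m → arm 1.195 m, τ = 189.1 × 1.195 = 226 N·m clockwise.
Load: 38.6 × 9.8 = 378.3 N down at 0.29 m → arm 0.29 m, τ = 378.3 × 0.29 = 109.7 N·m clockwise.
Sign: 6.15 × 9.8 = 60.27 N down at 1.86 m → arm 1.86 m, τ = 60.27 × 1.86 = 112.1 N·m clockwise.
Sandbag: 18.2 × 9.8 = 178.4 N down at 2.09 m → arm 2.09 m, τ = 178.4 × 2.09 = 372.9 N·m clockwise.
Total clockwise load moment = 820.7 N·m.
The cable tension T acts at 1.21 m; only its component perpendicular to the boom, T sinθ, produces torque. sin 26° = 0.4384.
For rotational equilibrium, T × 1.21 × 0.4384 = 820.7, so T = 820.7 / 0.5305 = 1550 N.

T ≈ 1550 N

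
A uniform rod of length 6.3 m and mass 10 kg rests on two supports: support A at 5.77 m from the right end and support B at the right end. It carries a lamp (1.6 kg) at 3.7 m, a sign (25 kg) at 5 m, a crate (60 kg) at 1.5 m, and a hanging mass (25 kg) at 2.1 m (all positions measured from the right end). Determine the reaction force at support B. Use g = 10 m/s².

Choose support A as the axis so its reaction then has zero moment arm.
Beam weight: 10 × 10 = 100 N down at 3.15 m → arm 2.62 m, τ = 100 × 2.62 = 262 N·m clockwise.
Lamp: 1.6 × 10 = 16 N down at 3.7 m → arm 2.07 m, τ = 16 × 2.07 = 33.12 N·m clockwise.
Sign: 25 × 10 = 250 N down at 5 m → arm 0.77 m, τ = 250 × 0.77 = 192.5 N·m clockwise.
Crate: 60 × 10 = 600 N down at 1.5 m → arm 4.27 m, τ = 600 × 4.27 = 2562 N·m clockwise.
Hanging mass: 25 × 10 = 250 N down at 2.1 m → arm 3.67 m, τ = 250 × 3.67 = 917.5 N·m clockwise.
Net load moment about support A = 3967 N·m clockwise.
Reaction R at support B is upward at 0 m, arm 5.77 m → moment R × 5.77 counterclockwise.
For rotational equilibrium, R × 5.77 = 3967, so R = 688 N.

R_B ≈ 688 N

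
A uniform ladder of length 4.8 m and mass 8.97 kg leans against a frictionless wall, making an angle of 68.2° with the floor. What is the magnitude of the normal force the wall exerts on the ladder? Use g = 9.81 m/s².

Choose the foot of the ladder as the axis so the floor normal and friction both act there and drop out.
Ladder weight 8.97×9.81 = 88 N acts at 2.4 m along the ladder; its horizontal arm is 2.4·cos68.2° = 0.8913 m → τ = 78.43 N·m clockwise.
Wall normal N acts horizontally at the top; its moment arm is the height L sinθ = 4.8·sin68.2° = 4.457 m, counterclockwise.
For rotational equilibrium, N × 4.457 = 78.43, so N = 17.6 N.

N_wall ≈ 17.6 N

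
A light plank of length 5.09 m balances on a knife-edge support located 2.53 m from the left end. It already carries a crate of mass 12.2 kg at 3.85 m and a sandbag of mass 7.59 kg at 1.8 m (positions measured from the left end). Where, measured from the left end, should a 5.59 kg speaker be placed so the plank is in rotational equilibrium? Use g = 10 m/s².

Sum moments about the knife-edge support (at 2.53 m from the left end) (the support reaction has zero arm there).
Crate: 12.2 × 10 = 122 N down at 3.85 m → arm 1.32 m, τ = 122 × 1.32 = 161 N·m clockwise.
Sandbag: 7.59 × 10 = 75.9 N down at 1.8 m → arm 0.73 m, τ = 75.9 × 0.73 = 55.41 N·m counterclockwise.
Net moment of existing loads = 105.6 N·m clockwise.
The speaker weighs 5.59 × 10 = 55.9 N and must supply an equal counterclockwise moment, so its lever arm about the knife-edge support is 105.6 / 55.9 = 1.89 m.
That puts it at 2.53 − 1.89 = 0.64 m from the left end.

x ≈ 0.64 m from the left end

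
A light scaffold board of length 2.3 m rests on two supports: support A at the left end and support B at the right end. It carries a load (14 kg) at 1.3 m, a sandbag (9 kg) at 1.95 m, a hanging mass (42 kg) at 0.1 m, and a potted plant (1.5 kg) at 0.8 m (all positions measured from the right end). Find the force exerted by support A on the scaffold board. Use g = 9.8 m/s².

Choose support B as the axis so its reaction then has zero moment arm.
Load: 14 × 9.8 = 137.2 N down at 1.3 m → arm 1.3 m, τ = 137.2 × 1.3 = 178.4 N·m counterclockwise.
Sandbag: 9 × 9.8 = 88.2 N down at 1.95 m → arm 1.95 m, τ = 88.2 × 1.95 = 172 N·m counterclockwise.
Hanging mass: 42 × 9.8 = 411.6 N down at 0.1 m → arm 0.1 m, τ = 411.6 × 0.1 = 41.16 N·m counterclockwise.
Potted plant: 1.5 × 9.8 = 14.7 N down at 0.8 m → arm 0.8 m, τ = 14.7 × 0.8 = 11.76 N·m counterclockwise.
Net load moment about support B = 403.3 N·m counterclockwise.
Reaction R at support A is upward at 2.3 m, arm 2.3 m → moment R × 2.3 clockwise.
Balancing moments: R × 2.3 = 403.3, giving R = 175 N.

R_A ≈ 175 N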